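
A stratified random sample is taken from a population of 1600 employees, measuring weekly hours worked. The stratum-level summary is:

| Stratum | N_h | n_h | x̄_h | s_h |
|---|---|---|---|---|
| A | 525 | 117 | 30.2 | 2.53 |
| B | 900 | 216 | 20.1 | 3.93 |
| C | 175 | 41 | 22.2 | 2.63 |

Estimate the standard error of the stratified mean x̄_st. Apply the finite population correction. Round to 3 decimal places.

SE(x̄_st) ≈ 0.153

V̂(x̄_st) = Σ W_h² (1 − n_h/N_h) s_h²/n_h, with W_h = N_h/N and N = 1600:
  stratum A: (525/1600)²·(1 − 117/525)·2.53²/117 = 0.00457757
  stratum B: (900/1600)²·(1 − 216/900)·3.93²/216 = 0.0171945
  stratum C: (175/1600)²·(1 − 41/175)·2.63²/41 = 0.00154536
V̂(x̄_st) = 0.0233174
SE(x̄_st) = √0.0233174 = 0.152701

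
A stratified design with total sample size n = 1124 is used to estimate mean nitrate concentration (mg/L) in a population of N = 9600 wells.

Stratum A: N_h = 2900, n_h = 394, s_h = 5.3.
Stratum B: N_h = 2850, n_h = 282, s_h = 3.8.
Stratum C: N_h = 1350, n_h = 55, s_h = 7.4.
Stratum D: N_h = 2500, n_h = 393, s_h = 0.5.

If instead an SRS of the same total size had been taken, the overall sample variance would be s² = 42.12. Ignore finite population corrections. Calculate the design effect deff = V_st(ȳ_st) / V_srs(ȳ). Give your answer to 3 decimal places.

deff ≈ 0.821

V̂(ȳ_st) = Σ W_h² s_h²/n_h, with W_h = N_h/N and N = 9600:
  stratum A: (2900/9600)²·5.3²/394 = 0.00650592
  stratum B: (2850/9600)²·3.8²/282 = 0.004513
  stratum C: (1350/9600)²·7.4²/55 = 0.0196891
  stratum D: (2500/9600)²·0.5²/393 = 4.31405e-05
V_st = 0.0307512
V_srs = s²/n = 42.12/1124 = 0.0374733
deff = V_st / V_srs = 0.0307512/0.0374733 = 0.8206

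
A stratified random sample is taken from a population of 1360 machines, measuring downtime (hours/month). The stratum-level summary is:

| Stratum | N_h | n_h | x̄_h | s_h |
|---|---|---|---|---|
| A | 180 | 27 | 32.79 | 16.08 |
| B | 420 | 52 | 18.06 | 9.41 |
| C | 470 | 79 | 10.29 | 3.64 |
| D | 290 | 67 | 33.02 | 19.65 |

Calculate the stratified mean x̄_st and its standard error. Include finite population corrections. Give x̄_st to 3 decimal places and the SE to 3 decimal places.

x̄_st ≈ 20.514, SE ≈ 0.709

x̄_st = Σ W_h x̄_h = (180·32.79 + 420·18.06 + 470·10.29 + 290·33.02)/1360 = 20.51434
V̂(x̄_st) = Σ W_h² (1 − n_h/N_h) s_h²/n_h, with W_h = N_h/N and N = 1360:
  stratum A: (180/1360)²·(1 − 27/180)·16.08²/27 = 0.142592
  stratum B: (420/1360)²·(1 − 52/420)·9.41²/52 = 0.142297
  stratum C: (470/1360)²·(1 − 79/470)·3.64²/79 = 0.0166637
  stratum D: (290/1360)²·(1 − 67/290)·19.65²/67 = 0.2015
V̂(x̄_st) = 0.503052
SE(x̄_st) = √0.503052 = 0.709262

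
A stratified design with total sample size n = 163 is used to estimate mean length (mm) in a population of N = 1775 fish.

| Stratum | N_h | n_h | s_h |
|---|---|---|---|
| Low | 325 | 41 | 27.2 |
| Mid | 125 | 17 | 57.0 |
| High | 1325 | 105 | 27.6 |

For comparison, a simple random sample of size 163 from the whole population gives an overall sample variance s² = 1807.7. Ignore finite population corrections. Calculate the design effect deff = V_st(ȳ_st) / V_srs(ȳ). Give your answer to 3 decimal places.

deff ≈ 0.505

V̂(ȳ_st) = Σ W_h² s_h²/n_h, with W_h = N_h/N and N = 1775:
  stratum Low: (325/1775)²·27.2²/41 = 0.604956
  stratum Mid: (125/1775)²·57.0²/17 = 0.947816
  stratum High: (1325/1775)²·27.6²/105 = 4.04263
V_st = 5.5954
V_srs = s²/n = 1807.7/163 = 11.0902
deff = V_st / V_srs = 5.5954/11.0902 = 0.5045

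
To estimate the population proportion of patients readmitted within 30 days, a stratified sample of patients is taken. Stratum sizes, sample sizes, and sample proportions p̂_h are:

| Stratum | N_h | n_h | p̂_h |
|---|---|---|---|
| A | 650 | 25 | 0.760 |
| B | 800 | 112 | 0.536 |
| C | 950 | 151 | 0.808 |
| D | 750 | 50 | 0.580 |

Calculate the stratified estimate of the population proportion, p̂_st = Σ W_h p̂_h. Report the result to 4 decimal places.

p̂_st ≈ 0.6747

N = 3150; stratum weights W_h = N_h/N.
p̂_st = Σ W_h p̂_h = (650·0.760 + 800·0.536 + 950·0.808 + 750·0.580)/3150 = 0.67473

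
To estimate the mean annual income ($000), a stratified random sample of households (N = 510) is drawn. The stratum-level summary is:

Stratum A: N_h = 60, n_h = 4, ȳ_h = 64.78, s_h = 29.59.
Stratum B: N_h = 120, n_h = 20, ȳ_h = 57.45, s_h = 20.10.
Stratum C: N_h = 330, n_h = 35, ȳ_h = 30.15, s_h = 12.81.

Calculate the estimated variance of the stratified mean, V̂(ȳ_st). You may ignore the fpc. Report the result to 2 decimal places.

V̂(ȳ_st) = Σ W_h² s_h²/n_h, with W_h = N_h/N and N = 510:
  stratum A: (60/510)²·29.59²/4 = 3.02965
  stratum B: (120/510)²·20.10²/20 = 1.11837
  stratum C: (330/510)²·12.81²/35 = 1.96299
V̂(ȳ_st) = 6.111

V̂(ȳ_st) ≈ 6.11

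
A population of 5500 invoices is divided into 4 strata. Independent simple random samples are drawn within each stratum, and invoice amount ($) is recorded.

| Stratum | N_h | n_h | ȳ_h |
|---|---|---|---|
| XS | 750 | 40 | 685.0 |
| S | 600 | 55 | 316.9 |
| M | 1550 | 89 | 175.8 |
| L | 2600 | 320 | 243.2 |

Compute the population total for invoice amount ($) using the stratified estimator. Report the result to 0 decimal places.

τ̂_st = Σ N_h ȳ_h = 750·685.0 + 600·316.9 + 1550·175.8 + 2600·243.2 = 1608700

τ̂_st ≈ 1608700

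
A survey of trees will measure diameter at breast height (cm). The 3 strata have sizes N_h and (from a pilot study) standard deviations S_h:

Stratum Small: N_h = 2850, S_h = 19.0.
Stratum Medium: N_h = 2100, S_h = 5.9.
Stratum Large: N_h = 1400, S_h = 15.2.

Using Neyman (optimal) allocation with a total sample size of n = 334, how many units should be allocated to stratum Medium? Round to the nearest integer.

Neyman allocation: n_h = n · N_h S_h / Σ N_i S_i, with n = 334.
  stratum Small: N_h·S_h = 2850·19.0 = 54150.00
  stratum Medium: N_h·S_h = 2100·5.9 = 12390.00
  stratum Large: N_h·S_h = 1400·15.2 = 21280.00
Σ N_h S_h = 87820.00
n for stratum Medium = 334·12390.00/87820.00 = 47.122 → 47

47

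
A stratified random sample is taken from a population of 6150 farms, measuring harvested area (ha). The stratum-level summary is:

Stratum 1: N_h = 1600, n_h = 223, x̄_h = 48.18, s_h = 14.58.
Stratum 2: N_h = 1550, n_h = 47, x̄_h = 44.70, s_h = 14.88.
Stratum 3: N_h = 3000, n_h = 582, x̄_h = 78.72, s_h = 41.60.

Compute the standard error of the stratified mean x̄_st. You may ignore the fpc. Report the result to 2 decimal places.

V̂(x̄_st) = Σ W_h² s_h²/n_h, with W_h = N_h/N and N = 6150:
  stratum 1: (1600/6150)²·14.58²/223 = 0.0645208
  stratum 2: (1550/6150)²·14.88²/47 = 0.299241
  stratum 3: (3000/6150)²·41.60²/582 = 0.707548
V̂(x̄_st) = 1.07131
SE(x̄_st) = √1.07131 = 1.03504

SE(x̄_st) ≈ 1.04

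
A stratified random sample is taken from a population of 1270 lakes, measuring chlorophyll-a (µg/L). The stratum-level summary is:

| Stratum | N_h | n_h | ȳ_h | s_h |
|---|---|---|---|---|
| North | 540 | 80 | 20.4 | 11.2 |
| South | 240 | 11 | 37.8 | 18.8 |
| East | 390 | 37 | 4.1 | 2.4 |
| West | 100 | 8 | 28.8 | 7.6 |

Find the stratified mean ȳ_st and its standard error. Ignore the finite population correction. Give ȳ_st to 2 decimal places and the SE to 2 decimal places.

ȳ_st = Σ W_h ȳ_h = (540·20.4 + 240·37.8 + 390·4.1 + 100·28.8)/1270 = 19.34409
V̂(ȳ_st) = Σ W_h² s_h²/n_h, with W_h = N_h/N and N = 1270:
  stratum North: (540/1270)²·11.2²/80 = 0.283482
  stratum South: (240/1270)²·18.8²/11 = 1.14746
  stratum East: (390/1270)²·2.4²/37 = 0.0146806
  stratum West: (100/1270)²·7.6²/8 = 0.0447641
V̂(ȳ_st) = 1.49039
SE(ȳ_st) = √1.49039 = 1.22081

ȳ_st ≈ 19.34, SE ≈ 1.22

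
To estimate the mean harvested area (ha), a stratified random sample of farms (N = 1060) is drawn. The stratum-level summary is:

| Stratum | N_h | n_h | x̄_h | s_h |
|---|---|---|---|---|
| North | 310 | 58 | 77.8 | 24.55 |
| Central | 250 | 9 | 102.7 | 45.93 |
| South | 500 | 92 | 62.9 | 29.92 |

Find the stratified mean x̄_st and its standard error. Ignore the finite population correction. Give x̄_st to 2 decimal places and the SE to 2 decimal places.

x̄_st = Σ W_h x̄_h = (310·77.8 + 250·102.7 + 500·62.9)/1060 = 76.64434
V̂(x̄_st) = Σ W_h² s_h²/n_h, with W_h = N_h/N and N = 1060:
  stratum North: (310/1060)²·24.55²/58 = 0.888764
  stratum Central: (250/1060)²·45.93²/9 = 13.0382
  stratum South: (500/1060)²·29.92²/92 = 2.16503
V̂(x̄_st) = 16.092
SE(x̄_st) = √16.092 = 4.01149

x̄_st ≈ 76.64, SE ≈ 4.01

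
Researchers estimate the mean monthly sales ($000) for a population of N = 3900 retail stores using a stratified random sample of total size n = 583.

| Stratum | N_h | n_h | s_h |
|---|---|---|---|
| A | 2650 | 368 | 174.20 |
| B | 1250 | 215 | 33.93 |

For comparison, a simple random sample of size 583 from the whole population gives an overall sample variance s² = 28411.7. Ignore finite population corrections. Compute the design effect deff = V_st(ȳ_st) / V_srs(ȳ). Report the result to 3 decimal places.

V̂(ȳ_st) = Σ W_h² s_h²/n_h, with W_h = N_h/N and N = 3900:
  stratum A: (2650/3900)²·174.20²/368 = 38.0725
  stratum B: (1250/3900)²·33.93²/215 = 0.550073
V_st = 38.6225
V_srs = s²/n = 28411.7/583 = 48.7336
deff = V_st / V_srs = 38.6225/48.7336 = 0.7925

deff ≈ 0.793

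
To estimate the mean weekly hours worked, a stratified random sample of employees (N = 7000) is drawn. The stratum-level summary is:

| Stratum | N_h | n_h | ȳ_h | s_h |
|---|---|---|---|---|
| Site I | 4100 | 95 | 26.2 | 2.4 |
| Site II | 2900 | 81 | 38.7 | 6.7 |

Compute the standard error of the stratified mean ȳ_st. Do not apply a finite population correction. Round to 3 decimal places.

SE(ȳ_st) ≈ 0.340

V̂(ȳ_st) = Σ W_h² s_h²/n_h, with W_h = N_h/N and N = 7000:
  stratum Site I: (4100/7000)²·2.4²/95 = 0.0208003
  stratum Site II: (2900/7000)²·6.7²/81 = 0.0951184
V̂(ȳ_st) = 0.115919
SE(ȳ_st) = √0.115919 = 0.340468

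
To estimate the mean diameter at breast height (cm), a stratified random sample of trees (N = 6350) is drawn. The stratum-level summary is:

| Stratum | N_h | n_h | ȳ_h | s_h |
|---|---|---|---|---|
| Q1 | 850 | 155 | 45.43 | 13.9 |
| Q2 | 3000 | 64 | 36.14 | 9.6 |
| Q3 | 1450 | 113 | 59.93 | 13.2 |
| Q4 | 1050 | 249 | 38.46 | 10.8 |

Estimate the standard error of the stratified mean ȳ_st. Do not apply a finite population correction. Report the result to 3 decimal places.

V̂(ȳ_st) = Σ W_h² s_h²/n_h, with W_h = N_h/N and N = 6350:
  stratum Q1: (850/6350)²·13.9²/155 = 0.0223351
  stratum Q2: (3000/6350)²·9.6²/64 = 0.321409
  stratum Q3: (1450/6350)²·13.2²/113 = 0.0804004
  stratum Q4: (1050/6350)²·10.8²/249 = 0.0128079
V̂(ȳ_st) = 0.436952
SE(ȳ_st) = √0.436952 = 0.661023

SE(ȳ_st) ≈ 0.661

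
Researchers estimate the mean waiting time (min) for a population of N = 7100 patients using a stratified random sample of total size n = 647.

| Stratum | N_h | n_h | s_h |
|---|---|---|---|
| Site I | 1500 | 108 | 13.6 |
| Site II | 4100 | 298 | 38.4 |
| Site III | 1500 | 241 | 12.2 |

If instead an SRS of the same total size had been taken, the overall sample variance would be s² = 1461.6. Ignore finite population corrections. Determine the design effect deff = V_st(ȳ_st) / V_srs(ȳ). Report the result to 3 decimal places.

V̂(ȳ_st) = Σ W_h² s_h²/n_h, with W_h = N_h/N and N = 7100:
  stratum Site I: (1500/7100)²·13.6²/108 = 0.0764399
  stratum Site II: (4100/7100)²·38.4²/298 = 1.65005
  stratum Site III: (1500/7100)²·12.2²/241 = 0.0275657
V_st = 1.75406
V_srs = s²/n = 1461.6/647 = 2.25904
deff = V_st / V_srs = 1.75406/2.25904 = 0.7765

deff ≈ 0.776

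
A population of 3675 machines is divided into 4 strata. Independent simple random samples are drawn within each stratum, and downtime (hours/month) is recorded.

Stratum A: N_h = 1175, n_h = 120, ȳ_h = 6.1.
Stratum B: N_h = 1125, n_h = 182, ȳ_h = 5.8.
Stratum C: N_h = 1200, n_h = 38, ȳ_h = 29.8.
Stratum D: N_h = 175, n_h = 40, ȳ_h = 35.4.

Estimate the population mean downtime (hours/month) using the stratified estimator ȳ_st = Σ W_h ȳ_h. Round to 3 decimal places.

N = Σ N_h = 3675. Stratum weights W_h = N_h/N.
ȳ_st = (1175·6.1 + 1125·5.8 + 1200·29.8 + 175·35.4) / 3675 = 15.14218

ȳ_st ≈ 15.142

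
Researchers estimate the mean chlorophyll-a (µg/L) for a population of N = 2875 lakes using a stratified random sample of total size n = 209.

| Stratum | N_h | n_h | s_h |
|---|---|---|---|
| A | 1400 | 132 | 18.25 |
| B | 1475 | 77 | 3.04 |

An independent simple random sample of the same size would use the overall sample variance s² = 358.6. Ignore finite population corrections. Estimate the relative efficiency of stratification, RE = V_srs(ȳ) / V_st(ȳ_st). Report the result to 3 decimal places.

V̂(ȳ_st) = Σ W_h² s_h²/n_h, with W_h = N_h/N and N = 2875:
  stratum A: (1400/2875)²·18.25²/132 = 0.598318
  stratum B: (1475/2875)²·3.04²/77 = 0.0315911
V_st = 0.629909
V_srs = s²/n = 358.6/209 = 1.71579
Relative efficiency = V_srs / V_st = 1.71579/0.629909 = 2.7239

RE ≈ 2.724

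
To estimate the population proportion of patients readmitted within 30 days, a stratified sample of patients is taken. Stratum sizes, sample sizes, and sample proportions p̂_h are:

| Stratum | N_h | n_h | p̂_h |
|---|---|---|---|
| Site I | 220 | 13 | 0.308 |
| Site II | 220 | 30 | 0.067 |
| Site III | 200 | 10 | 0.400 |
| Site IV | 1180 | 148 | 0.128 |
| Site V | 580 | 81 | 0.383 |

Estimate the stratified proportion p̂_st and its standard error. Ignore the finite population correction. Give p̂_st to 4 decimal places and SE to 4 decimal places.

N = 2400; stratum weights W_h = N_h/N.
p̂_st = Σ W_h p̂_h = (220·0.308 + 220·0.067 + 200·0.400 + 1180·0.128 + 580·0.383)/2400 = 0.22320
V̂(p̂_st) = Σ W_h² p̂_h(1−p̂_h)/(n_h−1):
  stratum Site I: (220/2400)²·0.308·0.692/12 = 0.000149245
  stratum Site II: (220/2400)²·0.067·0.933/29 = 1.81126e-05
  stratum Site III: (200/2400)²·0.400·0.600/9 = 0.000185185
  stratum Site IV: (1180/2400)²·0.128·0.872/147 = 0.000183548
  stratum Site V: (580/2400)²·0.383·0.617/80 = 0.000172515
V̂(p̂_st) = 0.000708606; SE = √V̂ = 0.0266197

p̂_st ≈ 0.2232, SE ≈ 0.0266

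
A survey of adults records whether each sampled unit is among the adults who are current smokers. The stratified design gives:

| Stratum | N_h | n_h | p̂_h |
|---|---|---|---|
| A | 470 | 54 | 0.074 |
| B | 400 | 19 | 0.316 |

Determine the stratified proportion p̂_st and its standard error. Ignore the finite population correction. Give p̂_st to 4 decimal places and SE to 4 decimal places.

p̂_st ≈ 0.1853, SE ≈ 0.0540

N = 870; stratum weights W_h = N_h/N.
p̂_st = Σ W_h p̂_h = (470·0.074 + 400·0.316)/870 = 0.18526
V̂(p̂_st) = Σ W_h² p̂_h(1−p̂_h)/(n_h−1):
  stratum A: (470/870)²·0.074·0.926/53 = 0.000377332
  stratum B: (400/870)²·0.316·0.684/18 = 0.00253835
V̂(p̂_st) = 0.00291569; SE = √V̂ = 0.0539971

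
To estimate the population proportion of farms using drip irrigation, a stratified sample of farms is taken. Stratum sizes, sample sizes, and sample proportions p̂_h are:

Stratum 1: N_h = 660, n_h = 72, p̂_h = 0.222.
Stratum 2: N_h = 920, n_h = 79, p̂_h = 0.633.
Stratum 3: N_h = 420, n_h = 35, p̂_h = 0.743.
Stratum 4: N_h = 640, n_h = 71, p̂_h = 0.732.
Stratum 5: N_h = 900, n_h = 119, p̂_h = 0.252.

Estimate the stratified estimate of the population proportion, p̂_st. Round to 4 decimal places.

p̂_st ≈ 0.4905

N = 3540; stratum weights W_h = N_h/N.
p̂_st = Σ W_h p̂_h = (660·0.222 + 920·0.633 + 420·0.743 + 640·0.732 + 900·0.252)/3540 = 0.49046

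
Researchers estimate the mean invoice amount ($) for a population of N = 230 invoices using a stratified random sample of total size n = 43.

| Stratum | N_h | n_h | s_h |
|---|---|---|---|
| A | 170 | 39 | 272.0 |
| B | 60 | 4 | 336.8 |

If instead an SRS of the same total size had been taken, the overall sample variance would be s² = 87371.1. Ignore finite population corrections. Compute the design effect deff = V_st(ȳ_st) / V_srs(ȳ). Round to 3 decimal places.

V̂(ȳ_st) = Σ W_h² s_h²/n_h, with W_h = N_h/N and N = 230:
  stratum A: (170/230)²·272.0²/39 = 1036.37
  stratum B: (60/230)²·336.8²/4 = 1929.88
V_st = 2966.25
V_srs = s²/n = 87371.1/43 = 2031.89
deff = V_st / V_srs = 2966.25/2031.89 = 1.4599

deff ≈ 1.460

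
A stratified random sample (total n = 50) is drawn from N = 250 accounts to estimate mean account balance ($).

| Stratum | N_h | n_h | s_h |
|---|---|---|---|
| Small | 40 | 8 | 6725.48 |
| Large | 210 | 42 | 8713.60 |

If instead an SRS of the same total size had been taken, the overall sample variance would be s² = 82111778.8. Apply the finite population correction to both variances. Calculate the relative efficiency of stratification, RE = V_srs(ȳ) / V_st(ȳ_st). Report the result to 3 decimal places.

V̂(ȳ_st) = Σ W_h² (1 − n_h/N_h) s_h²/n_h, with W_h = N_h/N and N = 250:
  stratum Small: (40/250)²·(1 − 8/40)·6725.48²/8 = 115794
  stratum Large: (210/250)²·(1 − 42/210)·8713.60²/42 = 1.02046e+06
V_st = 1.13625e+06
V_srs = (1 − 50/250)·82111778.8/50 = 1.31379e+06
Relative efficiency = V_srs / V_st = 1.31379e+06/1.13625e+06 = 1.1562

RE ≈ 1.156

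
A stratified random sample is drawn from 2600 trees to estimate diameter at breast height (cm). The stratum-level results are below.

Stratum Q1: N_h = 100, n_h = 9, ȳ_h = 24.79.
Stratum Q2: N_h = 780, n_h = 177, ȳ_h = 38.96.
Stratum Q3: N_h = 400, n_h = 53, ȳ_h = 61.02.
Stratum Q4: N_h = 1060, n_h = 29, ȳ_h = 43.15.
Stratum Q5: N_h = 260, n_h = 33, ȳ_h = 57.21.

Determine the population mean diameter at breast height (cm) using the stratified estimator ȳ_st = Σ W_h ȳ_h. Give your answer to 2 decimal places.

N = Σ N_h = 2600. Stratum weights W_h = N_h/N.
ȳ_st = (100·24.79 + 780·38.96 + 400·61.02 + 1060·43.15 + 260·57.21) / 2600 = 45.3421

ȳ_st ≈ 45.34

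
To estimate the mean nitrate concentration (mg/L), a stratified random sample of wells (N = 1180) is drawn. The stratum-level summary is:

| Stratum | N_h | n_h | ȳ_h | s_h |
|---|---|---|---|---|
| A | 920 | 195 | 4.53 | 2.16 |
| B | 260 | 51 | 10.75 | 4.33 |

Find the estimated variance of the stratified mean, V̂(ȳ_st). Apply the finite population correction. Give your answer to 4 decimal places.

V̂(ȳ_st) = Σ W_h² (1 − n_h/N_h) s_h²/n_h, with W_h = N_h/N and N = 1180:
  stratum A: (920/1180)²·(1 − 195/920)·2.16²/195 = 0.0114613
  stratum B: (260/1180)²·(1 − 51/260)·4.33²/51 = 0.014347
V̂(ȳ_st) = 0.0258083

V̂(ȳ_st) ≈ 0.0258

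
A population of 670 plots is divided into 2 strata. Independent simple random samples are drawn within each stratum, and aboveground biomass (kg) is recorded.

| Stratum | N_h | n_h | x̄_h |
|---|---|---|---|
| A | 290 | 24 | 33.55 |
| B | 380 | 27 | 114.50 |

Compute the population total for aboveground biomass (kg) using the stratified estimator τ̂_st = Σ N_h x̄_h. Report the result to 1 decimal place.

τ̂_st = Σ N_h x̄_h = 290·33.55 + 380·114.50 = 53239.5

τ̂_st ≈ 53239.5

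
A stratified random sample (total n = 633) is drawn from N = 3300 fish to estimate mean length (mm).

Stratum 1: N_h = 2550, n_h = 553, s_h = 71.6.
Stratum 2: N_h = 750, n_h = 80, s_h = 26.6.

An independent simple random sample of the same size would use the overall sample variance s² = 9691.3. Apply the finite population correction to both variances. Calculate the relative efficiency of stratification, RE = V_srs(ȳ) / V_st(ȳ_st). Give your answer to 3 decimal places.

V̂(ȳ_st) = Σ W_h² (1 − n_h/N_h) s_h²/n_h, with W_h = N_h/N and N = 3300:
  stratum 1: (2550/3300)²·(1 − 553/2550)·71.6²/553 = 4.33502
  stratum 2: (750/3300)²·(1 − 80/750)·26.6²/80 = 0.408114
V_st = 4.74314
V_srs = (1 − 633/3300)·9691.3/633 = 12.3734
Relative efficiency = V_srs / V_st = 12.3734/4.74314 = 2.6087

RE ≈ 2.609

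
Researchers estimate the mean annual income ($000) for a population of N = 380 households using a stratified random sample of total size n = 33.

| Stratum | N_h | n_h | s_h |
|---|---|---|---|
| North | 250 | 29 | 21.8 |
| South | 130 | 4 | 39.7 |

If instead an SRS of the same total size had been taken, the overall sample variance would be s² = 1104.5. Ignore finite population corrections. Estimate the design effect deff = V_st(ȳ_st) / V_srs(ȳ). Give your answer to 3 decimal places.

deff ≈ 1.590

V̂(ȳ_st) = Σ W_h² s_h²/n_h, with W_h = N_h/N and N = 380:
  stratum North: (250/380)²·21.8²/29 = 7.09296
  stratum South: (130/380)²·39.7²/4 = 46.1148
V_st = 53.2078
V_srs = s²/n = 1104.5/33 = 33.4697
deff = V_st / V_srs = 53.2078/33.4697 = 1.5897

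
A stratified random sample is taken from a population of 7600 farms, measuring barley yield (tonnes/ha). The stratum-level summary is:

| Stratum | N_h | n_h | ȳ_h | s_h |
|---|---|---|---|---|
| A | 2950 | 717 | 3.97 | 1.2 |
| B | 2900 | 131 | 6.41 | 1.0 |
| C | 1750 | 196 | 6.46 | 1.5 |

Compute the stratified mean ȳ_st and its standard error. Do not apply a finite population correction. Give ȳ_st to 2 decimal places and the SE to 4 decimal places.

ȳ_st ≈ 5.47, SE ≈ 0.0450

ȳ_st = Σ W_h ȳ_h = (2950·3.97 + 2900·6.41 + 1750·6.46)/7600 = 5.47441
V̂(ȳ_st) = Σ W_h² s_h²/n_h, with W_h = N_h/N and N = 7600:
  stratum A: (2950/7600)²·1.2²/717 = 0.000302594
  stratum B: (2900/7600)²·1.0²/131 = 0.00111147
  stratum C: (1750/7600)²·1.5²/196 = 0.000608661
V̂(ȳ_st) = 0.00202272
SE(ȳ_st) = √0.00202272 = 0.0449747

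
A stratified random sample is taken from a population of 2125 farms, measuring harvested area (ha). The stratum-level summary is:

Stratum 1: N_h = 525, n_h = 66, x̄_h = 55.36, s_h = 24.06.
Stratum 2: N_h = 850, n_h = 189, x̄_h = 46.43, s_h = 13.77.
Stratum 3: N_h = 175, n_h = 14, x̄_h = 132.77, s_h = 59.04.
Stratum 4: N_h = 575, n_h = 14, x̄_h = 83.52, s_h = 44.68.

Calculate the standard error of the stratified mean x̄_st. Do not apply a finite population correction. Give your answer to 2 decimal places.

V̂(x̄_st) = Σ W_h² s_h²/n_h, with W_h = N_h/N and N = 2125:
  stratum 1: (525/2125)²·24.06²/66 = 0.535363
  stratum 2: (850/2125)²·13.77²/189 = 0.160519
  stratum 3: (175/2125)²·59.04²/14 = 1.68858
  stratum 4: (575/2125)²·44.68²/14 = 10.4404
V̂(x̄_st) = 12.8248
SE(x̄_st) = √12.8248 = 3.58118

SE(x̄_st) ≈ 3.58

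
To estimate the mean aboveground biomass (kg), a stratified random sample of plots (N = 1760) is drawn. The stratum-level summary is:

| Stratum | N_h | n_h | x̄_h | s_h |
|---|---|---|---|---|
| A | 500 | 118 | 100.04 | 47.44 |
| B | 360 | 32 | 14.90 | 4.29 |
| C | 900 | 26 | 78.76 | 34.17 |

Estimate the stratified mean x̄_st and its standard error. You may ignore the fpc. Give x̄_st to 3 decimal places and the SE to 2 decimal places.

x̄_st = Σ W_h x̄_h = (500·100.04 + 360·14.90 + 900·78.76)/1760 = 71.74318
V̂(x̄_st) = Σ W_h² s_h²/n_h, with W_h = N_h/N and N = 1760:
  stratum A: (500/1760)²·47.44²/118 = 1.5393
  stratum B: (360/1760)²·4.29²/32 = 0.0240627
  stratum C: (900/1760)²·34.17²/26 = 11.7429
V̂(x̄_st) = 13.3063
SE(x̄_st) = √13.3063 = 3.64778

x̄_st ≈ 71.743, SE ≈ 3.65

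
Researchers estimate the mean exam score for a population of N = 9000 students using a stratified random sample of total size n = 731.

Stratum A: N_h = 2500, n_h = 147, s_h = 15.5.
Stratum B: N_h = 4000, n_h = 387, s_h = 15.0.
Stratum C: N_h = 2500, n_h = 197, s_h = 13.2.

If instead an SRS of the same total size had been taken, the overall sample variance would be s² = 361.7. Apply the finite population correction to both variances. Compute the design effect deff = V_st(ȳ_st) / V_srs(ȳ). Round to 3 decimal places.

deff ≈ 0.628

V̂(ȳ_st) = Σ W_h² (1 − n_h/N_h) s_h²/n_h, with W_h = N_h/N and N = 9000:
  stratum A: (2500/9000)²·(1 − 147/2500)·15.5²/147 = 0.118692
  stratum B: (4000/9000)²·(1 − 387/4000)·15.0²/387 = 0.103732
  stratum C: (2500/9000)²·(1 − 197/2500)·13.2²/197 = 0.0628681
V_st = 0.285293
V_srs = (1 − 731/9000)·361.7/731 = 0.454613
deff = V_st / V_srs = 0.285293/0.454613 = 0.6276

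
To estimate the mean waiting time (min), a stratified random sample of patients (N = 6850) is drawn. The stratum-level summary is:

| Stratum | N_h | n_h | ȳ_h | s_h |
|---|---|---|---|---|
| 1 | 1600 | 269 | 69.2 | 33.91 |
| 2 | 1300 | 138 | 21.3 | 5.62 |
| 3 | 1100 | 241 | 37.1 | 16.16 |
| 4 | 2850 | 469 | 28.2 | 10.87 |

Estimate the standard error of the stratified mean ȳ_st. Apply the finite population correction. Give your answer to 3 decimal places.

SE(ȳ_st) ≈ 0.510

V̂(ȳ_st) = Σ W_h² (1 − n_h/N_h) s_h²/n_h, with W_h = N_h/N and N = 6850:
  stratum 1: (1600/6850)²·(1 − 269/1600)·33.91²/269 = 0.194008
  stratum 2: (1300/6850)²·(1 − 138/1300)·5.62²/138 = 0.00736821
  stratum 3: (1100/6850)²·(1 − 241/1100)·16.16²/241 = 0.0218208
  stratum 4: (2850/6850)²·(1 − 469/2850)·10.87²/469 = 0.0364342
V̂(ȳ_st) = 0.259631
SE(ȳ_st) = √0.259631 = 0.50954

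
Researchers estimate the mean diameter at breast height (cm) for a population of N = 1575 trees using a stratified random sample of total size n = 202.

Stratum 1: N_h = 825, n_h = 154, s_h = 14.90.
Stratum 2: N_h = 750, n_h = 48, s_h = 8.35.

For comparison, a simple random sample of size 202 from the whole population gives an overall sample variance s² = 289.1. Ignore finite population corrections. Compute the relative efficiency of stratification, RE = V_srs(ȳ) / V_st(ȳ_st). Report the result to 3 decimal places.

RE ≈ 1.974

V̂(ȳ_st) = Σ W_h² s_h²/n_h, with W_h = N_h/N and N = 1575:
  stratum 1: (825/1575)²·14.90²/154 = 0.395547
  stratum 2: (750/1575)²·8.35²/48 = 0.329377
V_st = 0.724924
V_srs = s²/n = 289.1/202 = 1.43119
Relative efficiency = V_srs / V_st = 1.43119/0.724924 = 1.9743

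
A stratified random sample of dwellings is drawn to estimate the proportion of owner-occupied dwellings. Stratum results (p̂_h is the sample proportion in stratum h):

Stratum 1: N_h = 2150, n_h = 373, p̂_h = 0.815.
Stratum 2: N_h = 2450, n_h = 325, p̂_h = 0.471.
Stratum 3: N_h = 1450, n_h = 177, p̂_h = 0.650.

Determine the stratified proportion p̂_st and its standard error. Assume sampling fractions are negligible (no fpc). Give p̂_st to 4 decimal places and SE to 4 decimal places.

N = 6050; stratum weights W_h = N_h/N.
p̂_st = Σ W_h p̂_h = (2150·0.815 + 2450·0.471 + 1450·0.650)/6050 = 0.63615
V̂(p̂_st) = Σ W_h² p̂_h(1−p̂_h)/(n_h−1):
  stratum 1: (2150/6050)²·0.815·0.185/372 = 5.11862e-05
  stratum 2: (2450/6050)²·0.471·0.529/324 = 0.000126111
  stratum 3: (1450/6050)²·0.650·0.350/176 = 7.42496e-05
V̂(p̂_st) = 0.000251547; SE = √V̂ = 0.0158602

p̂_st ≈ 0.6361, SE ≈ 0.0159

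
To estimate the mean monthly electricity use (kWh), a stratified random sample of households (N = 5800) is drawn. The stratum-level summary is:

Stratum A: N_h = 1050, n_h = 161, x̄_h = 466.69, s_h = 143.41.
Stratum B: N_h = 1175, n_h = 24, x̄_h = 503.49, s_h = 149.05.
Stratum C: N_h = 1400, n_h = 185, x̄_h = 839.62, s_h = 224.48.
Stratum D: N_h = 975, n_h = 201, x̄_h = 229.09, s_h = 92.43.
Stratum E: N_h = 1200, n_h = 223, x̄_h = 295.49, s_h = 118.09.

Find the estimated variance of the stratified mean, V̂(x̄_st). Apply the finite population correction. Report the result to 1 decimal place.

V̂(x̄_st) = Σ W_h² (1 − n_h/N_h) s_h²/n_h, with W_h = N_h/N and N = 5800:
  stratum A: (1050/5800)²·(1 − 161/1050)·143.41²/161 = 3.54461
  stratum B: (1175/5800)²·(1 − 24/1175)·149.05²/24 = 37.2143
  stratum C: (1400/5800)²·(1 − 185/1400)·224.48²/185 = 13.7731
  stratum D: (975/5800)²·(1 − 201/975)·92.43²/201 = 0.953497
  stratum E: (1200/5800)²·(1 − 223/1200)·118.09²/223 = 2.17942
V̂(x̄_st) = 57.6649

V̂(x̄_st) ≈ 57.7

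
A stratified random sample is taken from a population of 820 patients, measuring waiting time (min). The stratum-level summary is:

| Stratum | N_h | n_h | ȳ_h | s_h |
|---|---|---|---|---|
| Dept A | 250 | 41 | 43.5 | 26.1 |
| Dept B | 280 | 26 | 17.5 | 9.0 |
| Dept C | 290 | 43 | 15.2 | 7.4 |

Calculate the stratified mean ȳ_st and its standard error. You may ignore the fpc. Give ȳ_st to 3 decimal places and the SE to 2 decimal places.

ȳ_st = Σ W_h ȳ_h = (250·43.5 + 280·17.5 + 290·15.2)/820 = 24.61341
V̂(ȳ_st) = Σ W_h² s_h²/n_h, with W_h = N_h/N and N = 820:
  stratum Dept A: (250/820)²·26.1²/41 = 1.54436
  stratum Dept B: (280/820)²·9.0²/26 = 0.363245
  stratum Dept C: (290/820)²·7.4²/43 = 0.159281
V̂(ȳ_st) = 2.06689
SE(ȳ_st) = √2.06689 = 1.43767

ȳ_st ≈ 24.613, SE ≈ 1.44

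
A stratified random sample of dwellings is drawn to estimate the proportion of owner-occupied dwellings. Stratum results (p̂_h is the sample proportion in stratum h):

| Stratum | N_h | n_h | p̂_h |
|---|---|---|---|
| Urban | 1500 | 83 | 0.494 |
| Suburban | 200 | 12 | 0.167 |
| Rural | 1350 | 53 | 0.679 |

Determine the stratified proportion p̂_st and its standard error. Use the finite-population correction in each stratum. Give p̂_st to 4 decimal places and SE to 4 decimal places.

p̂_st ≈ 0.5544, SE ≈ 0.0392

N = 3050; stratum weights W_h = N_h/N.
p̂_st = Σ W_h p̂_h = (1500·0.494 + 200·0.167 + 1350·0.679)/3050 = 0.55444
V̂(p̂_st) = Σ W_h² (1 − n_h/N_h) p̂_h(1−p̂_h)/(n_h−1):
  stratum Urban: (1500/3050)²·(1 − 83/1500)·0.494·0.506/82 = 0.000696506
  stratum Suburban: (200/3050)²·(1 − 12/200)·0.167·0.833/11 = 5.1116e-05
  stratum Rural: (1350/3050)²·(1 − 53/1350)·0.679·0.321/52 = 0.000788943
V̂(p̂_st) = 0.00153657; SE = √V̂ = 0.039199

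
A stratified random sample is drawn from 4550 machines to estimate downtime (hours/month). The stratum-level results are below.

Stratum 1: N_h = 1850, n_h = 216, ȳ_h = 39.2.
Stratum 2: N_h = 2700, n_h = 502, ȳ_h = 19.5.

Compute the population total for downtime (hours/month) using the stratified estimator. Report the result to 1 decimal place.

τ̂_st ≈ 125170.0

τ̂_st = Σ N_h ȳ_h = 1850·39.2 + 2700·19.5 = 125170.0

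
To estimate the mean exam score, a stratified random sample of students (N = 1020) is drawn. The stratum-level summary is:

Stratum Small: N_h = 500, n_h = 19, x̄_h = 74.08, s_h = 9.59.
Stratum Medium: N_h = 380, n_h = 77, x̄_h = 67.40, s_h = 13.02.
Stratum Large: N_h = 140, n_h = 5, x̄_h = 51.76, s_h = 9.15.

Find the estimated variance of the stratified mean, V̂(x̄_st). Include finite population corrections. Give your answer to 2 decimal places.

V̂(x̄_st) = Σ W_h² (1 − n_h/N_h) s_h²/n_h, with W_h = N_h/N and N = 1020:
  stratum Small: (500/1020)²·(1 − 19/500)·9.59²/19 = 1.11892
  stratum Medium: (380/1020)²·(1 − 77/380)·13.02²/77 = 0.243645
  stratum Large: (140/1020)²·(1 − 5/140)·9.15²/5 = 0.304182
V̂(x̄_st) = 1.66675

V̂(x̄_st) ≈ 1.67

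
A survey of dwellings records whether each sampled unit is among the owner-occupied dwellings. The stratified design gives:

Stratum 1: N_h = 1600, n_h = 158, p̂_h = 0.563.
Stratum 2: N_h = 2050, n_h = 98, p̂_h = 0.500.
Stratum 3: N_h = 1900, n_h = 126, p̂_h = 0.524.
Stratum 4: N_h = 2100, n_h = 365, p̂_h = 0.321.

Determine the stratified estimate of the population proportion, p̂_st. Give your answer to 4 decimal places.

p̂_st ≈ 0.4700

N = 7650; stratum weights W_h = N_h/N.
p̂_st = Σ W_h p̂_h = (1600·0.563 + 2050·0.500 + 1900·0.524 + 2100·0.321)/7650 = 0.47000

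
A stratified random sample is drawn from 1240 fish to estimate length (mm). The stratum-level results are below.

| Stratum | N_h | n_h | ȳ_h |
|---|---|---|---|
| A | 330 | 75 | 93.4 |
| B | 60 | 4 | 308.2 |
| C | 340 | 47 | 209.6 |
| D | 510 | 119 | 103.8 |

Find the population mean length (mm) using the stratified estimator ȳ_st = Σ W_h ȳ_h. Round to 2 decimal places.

ȳ_st ≈ 139.93

N = Σ N_h = 1240. Stratum weights W_h = N_h/N.
ȳ_st = (330·93.4 + 60·308.2 + 340·209.6 + 510·103.8) / 1240 = 139.9323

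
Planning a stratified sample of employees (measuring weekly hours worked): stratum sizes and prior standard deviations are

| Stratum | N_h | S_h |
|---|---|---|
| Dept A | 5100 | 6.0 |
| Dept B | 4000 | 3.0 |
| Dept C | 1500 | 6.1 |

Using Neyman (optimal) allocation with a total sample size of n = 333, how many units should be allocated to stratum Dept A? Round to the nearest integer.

Neyman allocation: n_h = n · N_h S_h / Σ N_i S_i, with n = 333.
  stratum Dept A: N_h·S_h = 5100·6.0 = 30600.00
  stratum Dept B: N_h·S_h = 4000·3.0 = 12000.00
  stratum Dept C: N_h·S_h = 1500·6.1 = 9150.00
Σ N_h S_h = 51750.00
n for stratum Dept A = 333·30600.00/51750.00 = 196.904 → 197

197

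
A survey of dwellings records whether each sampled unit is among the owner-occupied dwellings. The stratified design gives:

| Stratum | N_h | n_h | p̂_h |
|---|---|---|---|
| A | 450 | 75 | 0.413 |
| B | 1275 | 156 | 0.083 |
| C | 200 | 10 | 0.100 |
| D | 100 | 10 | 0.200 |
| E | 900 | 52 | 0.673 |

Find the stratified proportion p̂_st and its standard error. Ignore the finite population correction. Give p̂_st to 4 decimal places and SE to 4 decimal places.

p̂_st ≈ 0.3205, SE ≈ 0.0254

N = 2925; stratum weights W_h = N_h/N.
p̂_st = Σ W_h p̂_h = (450·0.413 + 1275·0.083 + 200·0.100 + 100·0.200 + 900·0.673)/2925 = 0.32047
V̂(p̂_st) = Σ W_h² p̂_h(1−p̂_h)/(n_h−1):
  stratum A: (450/2925)²·0.413·0.587/74 = 7.75407e-05
  stratum B: (1275/2925)²·0.083·0.917/155 = 9.33006e-05
  stratum C: (200/2925)²·0.100·0.900/9 = 4.67529e-05
  stratum D: (100/2925)²·0.200·0.800/9 = 2.07791e-05
  stratum E: (900/2925)²·0.673·0.327/51 = 0.000408532
V̂(p̂_st) = 0.000646905; SE = √V̂ = 0.0254343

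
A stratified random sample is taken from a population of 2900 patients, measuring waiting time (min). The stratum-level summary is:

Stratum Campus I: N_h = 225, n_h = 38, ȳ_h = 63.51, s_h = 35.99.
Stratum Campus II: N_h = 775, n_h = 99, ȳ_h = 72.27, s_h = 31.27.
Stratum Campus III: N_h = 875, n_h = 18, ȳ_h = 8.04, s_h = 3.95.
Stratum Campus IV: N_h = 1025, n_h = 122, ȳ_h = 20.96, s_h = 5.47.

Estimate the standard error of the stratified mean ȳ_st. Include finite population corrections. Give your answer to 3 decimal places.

V̂(ȳ_st) = Σ W_h² (1 − n_h/N_h) s_h²/n_h, with W_h = N_h/N and N = 2900:
  stratum Campus I: (225/2900)²·(1 − 38/225)·35.99²/38 = 0.170533
  stratum Campus II: (775/2900)²·(1 − 99/775)·31.27²/99 = 0.61528
  stratum Campus III: (875/2900)²·(1 − 18/875)·3.95²/18 = 0.0772884
  stratum Campus IV: (1025/2900)²·(1 − 122/1025)·5.47²/122 = 0.0269917
V̂(ȳ_st) = 0.890093
SE(ȳ_st) = √0.890093 = 0.943448

SE(ȳ_st) ≈ 0.943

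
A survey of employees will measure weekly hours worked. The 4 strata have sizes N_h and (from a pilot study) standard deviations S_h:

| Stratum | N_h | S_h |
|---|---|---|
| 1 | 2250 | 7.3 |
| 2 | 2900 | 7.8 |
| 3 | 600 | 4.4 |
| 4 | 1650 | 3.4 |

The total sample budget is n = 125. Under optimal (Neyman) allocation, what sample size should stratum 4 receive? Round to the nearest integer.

15

Neyman allocation: n_h = n · N_h S_h / Σ N_i S_i, with n = 125.
  stratum 1: N_h·S_h = 2250·7.3 = 16425.00
  stratum 2: N_h·S_h = 2900·7.8 = 22620.00
  stratum 3: N_h·S_h = 600·4.4 = 2640.00
  stratum 4: N_h·S_h = 1650·3.4 = 5610.00
Σ N_h S_h = 47295.00
n for stratum 4 = 125·5610.00/47295.00 = 14.827 → 15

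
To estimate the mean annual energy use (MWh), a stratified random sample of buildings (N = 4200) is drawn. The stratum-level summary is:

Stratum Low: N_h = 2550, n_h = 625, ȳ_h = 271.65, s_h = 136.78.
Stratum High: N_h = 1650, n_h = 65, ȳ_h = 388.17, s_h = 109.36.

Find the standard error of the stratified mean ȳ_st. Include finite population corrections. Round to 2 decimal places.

SE(ȳ_st) ≈ 5.97

V̂(ȳ_st) = Σ W_h² (1 − n_h/N_h) s_h²/n_h, with W_h = N_h/N and N = 4200:
  stratum Low: (2550/4200)²·(1 − 625/2550)·136.78²/625 = 8.32986
  stratum High: (1650/4200)²·(1 − 65/1650)·109.36²/65 = 27.2784
V̂(ȳ_st) = 35.6082
SE(ȳ_st) = √35.6082 = 5.96726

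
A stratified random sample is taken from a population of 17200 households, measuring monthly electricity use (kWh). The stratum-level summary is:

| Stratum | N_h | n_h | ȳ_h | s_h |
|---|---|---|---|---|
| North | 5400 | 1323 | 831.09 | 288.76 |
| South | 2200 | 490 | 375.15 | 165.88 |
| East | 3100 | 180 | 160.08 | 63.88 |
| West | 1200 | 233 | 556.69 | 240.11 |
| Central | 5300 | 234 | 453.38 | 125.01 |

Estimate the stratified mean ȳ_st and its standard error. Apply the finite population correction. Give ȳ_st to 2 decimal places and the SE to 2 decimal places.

ȳ_st ≈ 516.30, SE ≈ 3.62

ȳ_st = Σ W_h ȳ_h = (5400·831.09 + 2200·375.15 + 3100·160.08 + 1200·556.69 + 5300·453.38)/17200 = 516.30267
V̂(ȳ_st) = Σ W_h² (1 − n_h/N_h) s_h²/n_h, with W_h = N_h/N and N = 17200:
  stratum North: (5400/17200)²·(1 − 1323/5400)·288.76²/1323 = 4.6902
  stratum South: (2200/17200)²·(1 − 490/2200)·165.88²/490 = 0.714092
  stratum East: (3100/17200)²·(1 − 180/3100)·63.88²/180 = 0.693657
  stratum West: (1200/17200)²·(1 − 233/1200)·240.11²/233 = 0.970544
  stratum Central: (5300/17200)²·(1 − 234/5300)·125.01²/234 = 6.06119
V̂(ȳ_st) = 13.1297
SE(ȳ_st) = √13.1297 = 3.62349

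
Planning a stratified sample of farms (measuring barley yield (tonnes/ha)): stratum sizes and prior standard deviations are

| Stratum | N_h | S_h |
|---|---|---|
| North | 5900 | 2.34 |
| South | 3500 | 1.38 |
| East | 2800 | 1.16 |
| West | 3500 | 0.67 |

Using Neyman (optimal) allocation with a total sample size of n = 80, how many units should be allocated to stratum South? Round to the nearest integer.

Neyman allocation: n_h = n · N_h S_h / Σ N_i S_i, with n = 80.
  stratum North: N_h·S_h = 5900·2.34 = 13806.00
  stratum South: N_h·S_h = 3500·1.38 = 4830.00
  stratum East: N_h·S_h = 2800·1.16 = 3248.00
  stratum West: N_h·S_h = 3500·0.67 = 2345.00
Σ N_h S_h = 24229.00
n for stratum South = 80·4830.00/24229.00 = 15.948 → 16

16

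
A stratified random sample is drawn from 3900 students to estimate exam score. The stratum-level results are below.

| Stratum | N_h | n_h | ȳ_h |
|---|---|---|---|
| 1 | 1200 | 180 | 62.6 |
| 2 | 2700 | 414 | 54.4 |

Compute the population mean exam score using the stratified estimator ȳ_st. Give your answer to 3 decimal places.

ȳ_st ≈ 56.923

N = Σ N_h = 3900. Stratum weights W_h = N_h/N.
ȳ_st = (1200·62.6 + 2700·54.4) / 3900 = 56.92308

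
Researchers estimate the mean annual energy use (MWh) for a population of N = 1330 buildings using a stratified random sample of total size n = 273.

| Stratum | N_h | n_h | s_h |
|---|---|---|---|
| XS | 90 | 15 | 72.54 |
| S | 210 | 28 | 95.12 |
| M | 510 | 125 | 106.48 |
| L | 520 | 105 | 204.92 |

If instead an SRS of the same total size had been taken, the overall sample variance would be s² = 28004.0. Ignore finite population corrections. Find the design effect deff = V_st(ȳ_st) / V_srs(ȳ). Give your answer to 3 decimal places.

V̂(ȳ_st) = Σ W_h² s_h²/n_h, with W_h = N_h/N and N = 1330:
  stratum XS: (90/1330)²·72.54²/15 = 1.60637
  stratum S: (210/1330)²·95.12²/28 = 8.05603
  stratum M: (510/1330)²·106.48²/125 = 13.3372
  stratum L: (520/1330)²·204.92²/105 = 61.134
V_st = 84.1335
V_srs = s²/n = 28004.0/273 = 102.579
deff = V_st / V_srs = 84.1335/102.579 = 0.8202

deff ≈ 0.820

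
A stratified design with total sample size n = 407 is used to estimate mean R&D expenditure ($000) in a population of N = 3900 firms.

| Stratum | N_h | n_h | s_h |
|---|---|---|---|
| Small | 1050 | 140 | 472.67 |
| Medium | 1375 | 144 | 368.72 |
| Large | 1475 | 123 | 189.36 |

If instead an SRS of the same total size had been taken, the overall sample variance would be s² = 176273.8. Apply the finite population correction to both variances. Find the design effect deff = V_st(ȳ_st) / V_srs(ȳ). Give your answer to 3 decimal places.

V̂(ȳ_st) = Σ W_h² (1 − n_h/N_h) s_h²/n_h, with W_h = N_h/N and N = 3900:
  stratum Small: (1050/3900)²·(1 − 140/1050)·472.67²/140 = 100.251
  stratum Medium: (1375/3900)²·(1 − 144/1375)·368.72²/144 = 105.066
  stratum Large: (1475/3900)²·(1 − 123/1475)·189.36²/123 = 38.2218
V_st = 243.539
V_srs = (1 − 407/3900)·176273.8/407 = 387.907
deff = V_st / V_srs = 243.539/387.907 = 0.6278

deff ≈ 0.628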